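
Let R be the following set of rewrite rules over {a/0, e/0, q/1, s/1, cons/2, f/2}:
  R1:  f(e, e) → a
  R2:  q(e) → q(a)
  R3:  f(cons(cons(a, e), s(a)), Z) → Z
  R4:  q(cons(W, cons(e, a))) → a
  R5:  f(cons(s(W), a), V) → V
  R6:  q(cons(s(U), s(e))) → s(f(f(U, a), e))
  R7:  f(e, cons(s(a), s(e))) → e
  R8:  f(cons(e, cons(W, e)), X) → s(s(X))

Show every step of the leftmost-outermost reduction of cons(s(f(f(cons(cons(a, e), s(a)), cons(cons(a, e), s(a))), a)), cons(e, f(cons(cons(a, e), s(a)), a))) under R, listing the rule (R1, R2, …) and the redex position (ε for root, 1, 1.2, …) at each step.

cons(s(a), cons(e, a))

1. cons(s(f(f(cons(cons(a, e), s(a)), cons(cons(a, e), s(a))), a)), cons(e, f(cons(cons(a, e), s(a)), a)))  →  cons(s(f(cons(cons(a, e), s(a)), a)), cons(e, f(cons(cons(a, e), s(a)), a)))   [R3 at 1.1.1]
2. cons(s(f(cons(cons(a, e), s(a)), a)), cons(e, f(cons(cons(a, e), s(a)), a)))  →  cons(s(a), cons(e, f(cons(cons(a, e), s(a)), a)))   [R3 at 1.1]
3. cons(s(a), cons(e, f(cons(cons(a, e), s(a)), a)))  →  cons(s(a), cons(e, a))   [R3 at 2.2]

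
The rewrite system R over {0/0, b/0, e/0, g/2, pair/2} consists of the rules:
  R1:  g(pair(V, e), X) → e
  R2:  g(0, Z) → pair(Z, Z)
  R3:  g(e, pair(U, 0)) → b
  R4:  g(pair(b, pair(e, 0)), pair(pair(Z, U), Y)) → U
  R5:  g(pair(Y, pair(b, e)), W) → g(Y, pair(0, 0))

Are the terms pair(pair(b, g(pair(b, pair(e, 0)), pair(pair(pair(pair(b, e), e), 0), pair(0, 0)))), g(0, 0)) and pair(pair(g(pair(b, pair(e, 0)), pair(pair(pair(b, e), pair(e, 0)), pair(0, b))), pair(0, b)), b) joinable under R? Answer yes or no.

no — NF(t₁) = pair(pair(b, 0), pair(0, 0)), NF(t₂) = pair(pair(pair(e, 0), pair(0, b)), b)

Reduce t₁ = pair(pair(b, g(pair(b, pair(e, 0)), pair(pair(pair(pair(b, e), e), 0), pair(0, 0)))), g(0, 0)):
1. pair(pair(b, g(pair(b, pair(e, 0)), pair(pair(pair(pair(b, e), e), 0), pair(0, 0)))), g(0, 0))  →  pair(pair(b, 0), g(0, 0))   [R4 at 1.2]
2. pair(pair(b, 0), g(0, 0))  →  pair(pair(b, 0), pair(0, 0))   [R2 at 2]

Reduce t₂ = pair(pair(g(pair(b, pair(e, 0)), pair(pair(pair(b, e), pair(e, 0)), pair(0, b))), pair(0, b)), b):
1. pair(pair(g(pair(b, pair(e, 0)), pair(pair(pair(b, e), pair(e, 0)), pair(0, b))), pair(0, b)), b)  →  pair(pair(pair(e, 0), pair(0, b)), b)   [R4 at 1.1]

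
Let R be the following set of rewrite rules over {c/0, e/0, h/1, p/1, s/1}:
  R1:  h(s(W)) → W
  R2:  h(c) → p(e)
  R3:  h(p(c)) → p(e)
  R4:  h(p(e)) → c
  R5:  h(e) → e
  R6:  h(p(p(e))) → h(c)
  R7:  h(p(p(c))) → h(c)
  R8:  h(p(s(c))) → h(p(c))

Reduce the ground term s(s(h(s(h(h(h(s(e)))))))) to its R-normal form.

1. s(s(h(s(h(h(h(s(e))))))))  →  s(s(h(h(h(s(e))))))   [R1 at 1.1]
2. s(s(h(h(h(s(e))))))  →  s(s(h(h(e))))   [R1 at 1.1.1.1]
3. s(s(h(h(e))))  →  s(s(h(e)))   [R5 at 1.1.1]
4. s(s(h(e)))  →  s(s(e))   [R5 at 1.1]

s(s(e))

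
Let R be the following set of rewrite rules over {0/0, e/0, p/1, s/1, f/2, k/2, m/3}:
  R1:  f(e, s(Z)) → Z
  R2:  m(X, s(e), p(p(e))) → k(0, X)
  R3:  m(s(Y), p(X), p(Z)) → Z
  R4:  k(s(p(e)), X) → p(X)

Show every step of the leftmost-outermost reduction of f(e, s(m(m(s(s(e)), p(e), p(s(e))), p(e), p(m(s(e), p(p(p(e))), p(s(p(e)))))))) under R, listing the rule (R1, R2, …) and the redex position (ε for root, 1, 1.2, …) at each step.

s(p(e))

1. f(e, s(m(m(s(s(e)), p(e), p(s(e))), p(e), p(m(s(e), p(p(p(e))), p(s(p(e))))))))  →  m(m(s(s(e)), p(e), p(s(e))), p(e), p(m(s(e), p(p(p(e))), p(s(p(e))))))   [R1 at ε]
2. m(m(s(s(e)), p(e), p(s(e))), p(e), p(m(s(e), p(p(p(e))), p(s(p(e))))))  →  m(s(e), p(e), p(m(s(e), p(p(p(e))), p(s(p(e))))))   [R3 at 1]
3. m(s(e), p(e), p(m(s(e), p(p(p(e))), p(s(p(e))))))  →  m(s(e), p(p(p(e))), p(s(p(e))))   [R3 at ε]
4. m(s(e), p(p(p(e))), p(s(p(e))))  →  s(p(e))   [R3 at ε]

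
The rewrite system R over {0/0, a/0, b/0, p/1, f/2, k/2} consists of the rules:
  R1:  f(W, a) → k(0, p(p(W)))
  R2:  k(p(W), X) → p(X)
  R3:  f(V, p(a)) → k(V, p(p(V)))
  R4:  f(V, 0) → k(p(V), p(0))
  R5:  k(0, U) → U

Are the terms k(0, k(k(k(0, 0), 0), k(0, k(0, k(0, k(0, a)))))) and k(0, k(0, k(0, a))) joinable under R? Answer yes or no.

yes — NF(t₁) = a, NF(t₂) = a

Reduce t₁ = k(0, k(k(k(0, 0), 0), k(0, k(0, k(0, k(0, a)))))):
1. k(0, k(k(k(0, 0), 0), k(0, k(0, k(0, k(0, a))))))  →  k(k(k(0, 0), 0), k(0, k(0, k(0, k(0, a)))))   [R5 at ε]
2. k(k(k(0, 0), 0), k(0, k(0, k(0, k(0, a)))))  →  k(k(0, 0), k(0, k(0, k(0, k(0, a)))))   [R5 at 1.1]
3. k(k(0, 0), k(0, k(0, k(0, k(0, a)))))  →  k(0, k(0, k(0, k(0, k(0, a)))))   [R5 at 1]
4. k(0, k(0, k(0, k(0, k(0, a)))))  →  k(0, k(0, k(0, k(0, a))))   [R5 at ε]
5. k(0, k(0, k(0, k(0, a))))  →  k(0, k(0, k(0, a)))   [R5 at ε]
6. k(0, k(0, k(0, a)))  →  k(0, k(0, a))   [R5 at ε]
7. k(0, k(0, a))  →  k(0, a)   [R5 at ε]
8. k(0, a)  →  a   [R5 at ε]

Reduce t₂ = k(0, k(0, k(0, a))):
1. k(0, k(0, k(0, a)))  →  k(0, k(0, a))   [R5 at ε]
2. k(0, k(0, a))  →  k(0, a)   [R5 at ε]
3. k(0, a)  →  a   [R5 at ε]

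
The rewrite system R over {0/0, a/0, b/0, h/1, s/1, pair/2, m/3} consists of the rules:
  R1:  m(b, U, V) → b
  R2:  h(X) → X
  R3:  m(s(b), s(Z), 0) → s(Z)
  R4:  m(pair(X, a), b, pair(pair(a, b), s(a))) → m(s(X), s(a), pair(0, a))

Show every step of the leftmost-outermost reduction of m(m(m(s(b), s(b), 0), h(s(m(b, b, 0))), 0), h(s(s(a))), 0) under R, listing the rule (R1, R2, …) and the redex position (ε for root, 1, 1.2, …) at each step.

s(s(a))

1. m(m(m(s(b), s(b), 0), h(s(m(b, b, 0))), 0), h(s(s(a))), 0)  →  m(m(s(b), h(s(m(b, b, 0))), 0), h(s(s(a))), 0)   [R3 at 1.1]
2. m(m(s(b), h(s(m(b, b, 0))), 0), h(s(s(a))), 0)  →  m(m(s(b), s(m(b, b, 0)), 0), h(s(s(a))), 0)   [R2 at 1.2]
3. m(m(s(b), s(m(b, b, 0)), 0), h(s(s(a))), 0)  →  m(s(m(b, b, 0)), h(s(s(a))), 0)   [R3 at 1]
4. m(s(m(b, b, 0)), h(s(s(a))), 0)  →  m(s(b), h(s(s(a))), 0)   [R1 at 1.1]
5. m(s(b), h(s(s(a))), 0)  →  m(s(b), s(s(a)), 0)   [R2 at 2]
6. m(s(b), s(s(a)), 0)  →  s(s(a))   [R3 at ε]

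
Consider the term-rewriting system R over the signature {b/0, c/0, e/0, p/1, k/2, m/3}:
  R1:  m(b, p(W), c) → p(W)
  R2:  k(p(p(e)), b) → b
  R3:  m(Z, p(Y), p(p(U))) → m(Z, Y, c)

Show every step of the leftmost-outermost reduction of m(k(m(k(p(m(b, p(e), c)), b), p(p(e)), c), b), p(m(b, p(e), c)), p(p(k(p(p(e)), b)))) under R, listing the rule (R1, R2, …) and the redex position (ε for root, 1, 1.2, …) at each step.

1. m(k(m(k(p(m(b, p(e), c)), b), p(p(e)), c), b), p(m(b, p(e), c)), p(p(k(p(p(e)), b))))  →  m(k(m(k(p(m(b, p(e), c)), b), p(p(e)), c), b), m(b, p(e), c), c)   [R3 at ε]
2. m(k(m(k(p(m(b, p(e), c)), b), p(p(e)), c), b), m(b, p(e), c), c)  →  m(k(m(k(p(p(e)), b), p(p(e)), c), b), m(b, p(e), c), c)   [R1 at 1.1.1.1.1]
3. m(k(m(k(p(p(e)), b), p(p(e)), c), b), m(b, p(e), c), c)  →  m(k(m(b, p(p(e)), c), b), m(b, p(e), c), c)   [R2 at 1.1.1]
4. m(k(m(b, p(p(e)), c), b), m(b, p(e), c), c)  →  m(k(p(p(e)), b), m(b, p(e), c), c)   [R1 at 1.1]
5. m(k(p(p(e)), b), m(b, p(e), c), c)  →  m(b, m(b, p(e), c), c)   [R2 at 1]
6. m(b, m(b, p(e), c), c)  →  m(b, p(e), c)   [R1 at 2]
7. m(b, p(e), c)  →  p(e)   [R1 at ε]

p(e)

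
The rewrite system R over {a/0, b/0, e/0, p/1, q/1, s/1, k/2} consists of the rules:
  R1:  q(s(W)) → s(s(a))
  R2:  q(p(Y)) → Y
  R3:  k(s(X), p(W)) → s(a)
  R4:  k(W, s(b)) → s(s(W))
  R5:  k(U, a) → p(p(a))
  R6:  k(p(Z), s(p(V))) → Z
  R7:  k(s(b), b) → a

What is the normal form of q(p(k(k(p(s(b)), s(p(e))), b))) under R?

1. q(p(k(k(p(s(b)), s(p(e))), b)))  →  k(k(p(s(b)), s(p(e))), b)   [R2 at ε]
2. k(k(p(s(b)), s(p(e))), b)  →  k(s(b), b)   [R6 at 1]
3. k(s(b), b)  →  a   [R7 at ε]

a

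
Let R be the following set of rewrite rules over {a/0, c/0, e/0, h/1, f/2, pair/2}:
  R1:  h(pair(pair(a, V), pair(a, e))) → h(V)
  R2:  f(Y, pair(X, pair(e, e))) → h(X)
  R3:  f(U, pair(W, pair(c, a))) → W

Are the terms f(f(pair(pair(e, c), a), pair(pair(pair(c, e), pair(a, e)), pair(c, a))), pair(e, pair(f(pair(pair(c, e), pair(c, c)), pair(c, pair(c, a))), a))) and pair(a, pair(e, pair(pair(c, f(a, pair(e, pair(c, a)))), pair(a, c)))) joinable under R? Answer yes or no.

no — NF(t₁) = e, NF(t₂) = pair(a, pair(e, pair(pair(c, e), pair(a, c))))

Reduce t₁ = f(f(pair(pair(e, c), a), pair(pair(pair(c, e), pair(a, e)), pair(c, a))), pair(e, pair(f(pair(pair(c, e), pair(c, c)), pair(c, pair(c, a))), a))):
1. f(f(pair(pair(e, c), a), pair(pair(pair(c, e), pair(a, e)), pair(c, a))), pair(e, pair(f(pair(pair(c, e), pair(c, c)), pair(c, pair(c, a))), a)))  →  f(pair(pair(c, e), pair(a, e)), pair(e, pair(f(pair(pair(c, e), pair(c, c)), pair(c, pair(c, a))), a)))   [R3 at 1]
2. f(pair(pair(c, e), pair(a, e)), pair(e, pair(f(pair(pair(c, e), pair(c, c)), pair(c, pair(c, a))), a)))  →  f(pair(pair(c, e), pair(a, e)), pair(e, pair(c, a)))   [R3 at 2.2.1]
3. f(pair(pair(c, e), pair(a, e)), pair(e, pair(c, a)))  →  e   [R3 at ε]

Reduce t₂ = pair(a, pair(e, pair(pair(c, f(a, pair(e, pair(c, a)))), pair(a, c)))):
1. pair(a, pair(e, pair(pair(c, f(a, pair(e, pair(c, a)))), pair(a, c))))  →  pair(a, pair(e, pair(pair(c, e), pair(a, c))))   [R3 at 2.2.1.2]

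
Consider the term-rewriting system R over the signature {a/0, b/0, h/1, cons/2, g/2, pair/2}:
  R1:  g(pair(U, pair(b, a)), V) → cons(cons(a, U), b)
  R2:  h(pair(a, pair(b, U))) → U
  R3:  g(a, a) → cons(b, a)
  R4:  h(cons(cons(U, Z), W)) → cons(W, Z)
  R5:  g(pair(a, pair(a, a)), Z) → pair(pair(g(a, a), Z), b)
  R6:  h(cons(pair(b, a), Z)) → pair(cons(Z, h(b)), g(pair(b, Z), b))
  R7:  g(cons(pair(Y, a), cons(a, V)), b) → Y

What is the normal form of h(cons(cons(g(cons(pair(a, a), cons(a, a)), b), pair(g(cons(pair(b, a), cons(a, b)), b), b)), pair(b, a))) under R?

1. h(cons(cons(g(cons(pair(a, a), cons(a, a)), b), pair(g(cons(pair(b, a), cons(a, b)), b), b)), pair(b, a)))  →  cons(pair(b, a), pair(g(cons(pair(b, a), cons(a, b)), b), b))   [R4 at ε]
2. cons(pair(b, a), pair(g(cons(pair(b, a), cons(a, b)), b), b))  →  cons(pair(b, a), pair(b, b))   [R7 at 2.1]

cons(pair(b, a), pair(b, b))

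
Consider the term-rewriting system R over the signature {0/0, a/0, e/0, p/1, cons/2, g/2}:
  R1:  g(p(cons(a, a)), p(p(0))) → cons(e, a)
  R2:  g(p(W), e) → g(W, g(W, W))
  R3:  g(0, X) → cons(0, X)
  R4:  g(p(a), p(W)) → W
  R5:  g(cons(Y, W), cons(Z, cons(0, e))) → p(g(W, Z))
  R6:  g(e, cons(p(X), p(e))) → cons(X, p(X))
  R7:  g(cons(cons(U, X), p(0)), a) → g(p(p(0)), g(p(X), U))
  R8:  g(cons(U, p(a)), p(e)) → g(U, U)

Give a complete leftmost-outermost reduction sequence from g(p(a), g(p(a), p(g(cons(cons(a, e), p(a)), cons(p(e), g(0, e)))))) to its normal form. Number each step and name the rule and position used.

1. g(p(a), g(p(a), p(g(cons(cons(a, e), p(a)), cons(p(e), g(0, e))))))  →  g(p(a), g(cons(cons(a, e), p(a)), cons(p(e), g(0, e))))   [R4 at 2]
2. g(p(a), g(cons(cons(a, e), p(a)), cons(p(e), g(0, e))))  →  g(p(a), g(cons(cons(a, e), p(a)), cons(p(e), cons(0, e))))   [R3 at 2.2.2]
3. g(p(a), g(cons(cons(a, e), p(a)), cons(p(e), cons(0, e))))  →  g(p(a), p(g(p(a), p(e))))   [R5 at 2]
4. g(p(a), p(g(p(a), p(e))))  →  g(p(a), p(e))   [R4 at ε]
5. g(p(a), p(e))  →  e   [R4 at ε]

e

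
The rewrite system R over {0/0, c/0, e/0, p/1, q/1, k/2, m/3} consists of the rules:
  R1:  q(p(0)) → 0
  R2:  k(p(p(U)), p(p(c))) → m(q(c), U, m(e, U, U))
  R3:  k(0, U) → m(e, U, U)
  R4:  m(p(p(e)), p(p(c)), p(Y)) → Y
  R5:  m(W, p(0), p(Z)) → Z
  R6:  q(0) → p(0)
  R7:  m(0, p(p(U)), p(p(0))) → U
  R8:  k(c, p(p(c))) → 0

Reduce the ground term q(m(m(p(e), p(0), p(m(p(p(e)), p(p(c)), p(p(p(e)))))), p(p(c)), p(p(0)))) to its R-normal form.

0

1. q(m(m(p(e), p(0), p(m(p(p(e)), p(p(c)), p(p(p(e)))))), p(p(c)), p(p(0))))  →  q(m(m(p(p(e)), p(p(c)), p(p(p(e)))), p(p(c)), p(p(0))))   [R5 at 1.1]
2. q(m(m(p(p(e)), p(p(c)), p(p(p(e)))), p(p(c)), p(p(0))))  →  q(m(p(p(e)), p(p(c)), p(p(0))))   [R4 at 1.1]
3. q(m(p(p(e)), p(p(c)), p(p(0))))  →  q(p(0))   [R4 at 1]
4. q(p(0))  →  0   [R1 at ε]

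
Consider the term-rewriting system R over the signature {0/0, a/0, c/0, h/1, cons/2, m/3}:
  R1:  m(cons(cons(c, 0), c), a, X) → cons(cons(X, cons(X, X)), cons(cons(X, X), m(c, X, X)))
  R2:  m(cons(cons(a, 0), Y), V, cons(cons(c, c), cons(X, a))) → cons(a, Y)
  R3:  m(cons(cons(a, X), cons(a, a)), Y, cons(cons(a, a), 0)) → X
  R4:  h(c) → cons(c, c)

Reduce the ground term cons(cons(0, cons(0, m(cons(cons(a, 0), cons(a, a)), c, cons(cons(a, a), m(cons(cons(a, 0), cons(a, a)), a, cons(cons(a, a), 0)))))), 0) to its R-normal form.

1. cons(cons(0, cons(0, m(cons(cons(a, 0), cons(a, a)), c, cons(cons(a, a), m(cons(cons(a, 0), cons(a, a)), a, cons(cons(a, a), 0)))))), 0)  →  cons(cons(0, cons(0, m(cons(cons(a, 0), cons(a, a)), c, cons(cons(a, a), 0)))), 0)   [R3 at 1.2.2.3.2]
2. cons(cons(0, cons(0, m(cons(cons(a, 0), cons(a, a)), c, cons(cons(a, a), 0)))), 0)  →  cons(cons(0, cons(0, 0)), 0)   [R3 at 1.2.2]

cons(cons(0, cons(0, 0)), 0)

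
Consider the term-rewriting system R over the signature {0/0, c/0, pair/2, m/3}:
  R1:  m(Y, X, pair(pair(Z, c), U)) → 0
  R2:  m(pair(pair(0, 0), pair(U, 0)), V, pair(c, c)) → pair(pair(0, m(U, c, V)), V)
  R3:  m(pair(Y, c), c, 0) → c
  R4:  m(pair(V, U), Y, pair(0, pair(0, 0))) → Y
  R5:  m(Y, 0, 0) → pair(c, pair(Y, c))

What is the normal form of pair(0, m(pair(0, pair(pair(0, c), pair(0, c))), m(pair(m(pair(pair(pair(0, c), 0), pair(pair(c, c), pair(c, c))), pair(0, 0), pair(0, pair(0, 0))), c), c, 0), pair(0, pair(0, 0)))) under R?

pair(0, c)

1. pair(0, m(pair(0, pair(pair(0, c), pair(0, c))), m(pair(m(pair(pair(pair(0, c), 0), pair(pair(c, c), pair(c, c))), pair(0, 0), pair(0, pair(0, 0))), c), c, 0), pair(0, pair(0, 0))))  →  pair(0, m(pair(m(pair(pair(pair(0, c), 0), pair(pair(c, c), pair(c, c))), pair(0, 0), pair(0, pair(0, 0))), c), c, 0))   [R4 at 2]
2. pair(0, m(pair(m(pair(pair(pair(0, c), 0), pair(pair(c, c), pair(c, c))), pair(0, 0), pair(0, pair(0, 0))), c), c, 0))  →  pair(0, c)   [R3 at 2]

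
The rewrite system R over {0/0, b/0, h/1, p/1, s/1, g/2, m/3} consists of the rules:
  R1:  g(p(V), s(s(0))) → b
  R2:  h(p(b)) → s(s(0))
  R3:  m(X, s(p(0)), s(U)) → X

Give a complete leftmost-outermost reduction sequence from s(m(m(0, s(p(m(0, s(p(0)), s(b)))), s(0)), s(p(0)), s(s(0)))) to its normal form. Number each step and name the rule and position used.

s(0)

1. s(m(m(0, s(p(m(0, s(p(0)), s(b)))), s(0)), s(p(0)), s(s(0))))  →  s(m(0, s(p(m(0, s(p(0)), s(b)))), s(0)))   [R3 at 1]
2. s(m(0, s(p(m(0, s(p(0)), s(b)))), s(0)))  →  s(m(0, s(p(0)), s(0)))   [R3 at 1.2.1.1]
3. s(m(0, s(p(0)), s(0)))  →  s(0)   [R3 at 1]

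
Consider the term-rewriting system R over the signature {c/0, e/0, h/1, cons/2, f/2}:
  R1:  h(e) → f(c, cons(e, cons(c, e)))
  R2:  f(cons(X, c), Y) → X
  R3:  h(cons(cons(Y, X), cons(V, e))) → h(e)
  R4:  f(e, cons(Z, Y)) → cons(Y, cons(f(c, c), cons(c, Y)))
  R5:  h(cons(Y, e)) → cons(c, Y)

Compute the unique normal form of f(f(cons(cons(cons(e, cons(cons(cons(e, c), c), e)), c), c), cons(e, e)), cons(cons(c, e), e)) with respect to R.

1. f(f(cons(cons(cons(e, cons(cons(cons(e, c), c), e)), c), c), cons(e, e)), cons(cons(c, e), e))  →  f(cons(cons(e, cons(cons(cons(e, c), c), e)), c), cons(cons(c, e), e))   [R2 at 1]
2. f(cons(cons(e, cons(cons(cons(e, c), c), e)), c), cons(cons(c, e), e))  →  cons(e, cons(cons(cons(e, c), c), e))   [R2 at ε]

cons(e, cons(cons(cons(e, c), c), e))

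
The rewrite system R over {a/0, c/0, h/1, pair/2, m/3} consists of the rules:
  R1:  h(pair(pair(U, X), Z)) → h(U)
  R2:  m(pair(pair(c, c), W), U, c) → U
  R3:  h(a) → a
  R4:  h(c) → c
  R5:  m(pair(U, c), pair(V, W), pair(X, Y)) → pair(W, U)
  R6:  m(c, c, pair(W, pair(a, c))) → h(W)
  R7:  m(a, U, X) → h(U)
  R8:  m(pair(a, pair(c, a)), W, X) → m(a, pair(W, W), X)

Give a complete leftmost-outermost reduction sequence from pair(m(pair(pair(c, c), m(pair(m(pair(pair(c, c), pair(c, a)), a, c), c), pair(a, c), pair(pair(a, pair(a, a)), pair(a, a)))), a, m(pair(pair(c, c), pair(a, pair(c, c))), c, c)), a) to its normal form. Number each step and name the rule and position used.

pair(a, a)

1. pair(m(pair(pair(c, c), m(pair(m(pair(pair(c, c), pair(c, a)), a, c), c), pair(a, c), pair(pair(a, pair(a, a)), pair(a, a)))), a, m(pair(pair(c, c), pair(a, pair(c, c))), c, c)), a)  →  pair(m(pair(pair(c, c), pair(c, m(pair(pair(c, c), pair(c, a)), a, c))), a, m(pair(pair(c, c), pair(a, pair(c, c))), c, c)), a)   [R5 at 1.1.2]
2. pair(m(pair(pair(c, c), pair(c, m(pair(pair(c, c), pair(c, a)), a, c))), a, m(pair(pair(c, c), pair(a, pair(c, c))), c, c)), a)  →  pair(m(pair(pair(c, c), pair(c, a)), a, m(pair(pair(c, c), pair(a, pair(c, c))), c, c)), a)   [R2 at 1.1.2.2]
3. pair(m(pair(pair(c, c), pair(c, a)), a, m(pair(pair(c, c), pair(a, pair(c, c))), c, c)), a)  →  pair(m(pair(pair(c, c), pair(c, a)), a, c), a)   [R2 at 1.3]
4. pair(m(pair(pair(c, c), pair(c, a)), a, c), a)  →  pair(a, a)   [R2 at 1]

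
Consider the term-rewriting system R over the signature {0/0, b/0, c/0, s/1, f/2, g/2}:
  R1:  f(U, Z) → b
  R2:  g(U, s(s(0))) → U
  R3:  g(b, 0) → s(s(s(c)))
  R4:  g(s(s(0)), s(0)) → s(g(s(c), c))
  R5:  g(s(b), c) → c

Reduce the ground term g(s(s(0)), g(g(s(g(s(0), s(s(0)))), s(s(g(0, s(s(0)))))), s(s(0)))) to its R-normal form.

s(s(0))

1. g(s(s(0)), g(g(s(g(s(0), s(s(0)))), s(s(g(0, s(s(0)))))), s(s(0))))  →  g(s(s(0)), g(s(g(s(0), s(s(0)))), s(s(g(0, s(s(0)))))))   [R2 at 2]
2. g(s(s(0)), g(s(g(s(0), s(s(0)))), s(s(g(0, s(s(0)))))))  →  g(s(s(0)), g(s(s(0)), s(s(g(0, s(s(0)))))))   [R2 at 2.1.1]
3. g(s(s(0)), g(s(s(0)), s(s(g(0, s(s(0)))))))  →  g(s(s(0)), g(s(s(0)), s(s(0))))   [R2 at 2.2.1.1]
4. g(s(s(0)), g(s(s(0)), s(s(0))))  →  g(s(s(0)), s(s(0)))   [R2 at 2]
5. g(s(s(0)), s(s(0)))  →  s(s(0))   [R2 at ε]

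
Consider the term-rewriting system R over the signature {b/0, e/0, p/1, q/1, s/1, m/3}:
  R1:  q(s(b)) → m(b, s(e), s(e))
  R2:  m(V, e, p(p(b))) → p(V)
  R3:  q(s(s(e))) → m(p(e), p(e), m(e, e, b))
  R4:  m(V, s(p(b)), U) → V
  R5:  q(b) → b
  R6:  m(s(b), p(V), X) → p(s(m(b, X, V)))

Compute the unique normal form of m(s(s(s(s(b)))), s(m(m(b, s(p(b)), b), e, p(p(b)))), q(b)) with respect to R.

s(s(s(s(b))))

1. m(s(s(s(s(b)))), s(m(m(b, s(p(b)), b), e, p(p(b)))), q(b))  →  m(s(s(s(s(b)))), s(p(m(b, s(p(b)), b))), q(b))   [R2 at 2.1]
2. m(s(s(s(s(b)))), s(p(m(b, s(p(b)), b))), q(b))  →  m(s(s(s(s(b)))), s(p(b)), q(b))   [R4 at 2.1.1]
3. m(s(s(s(s(b)))), s(p(b)), q(b))  →  s(s(s(s(b))))   [R4 at ε]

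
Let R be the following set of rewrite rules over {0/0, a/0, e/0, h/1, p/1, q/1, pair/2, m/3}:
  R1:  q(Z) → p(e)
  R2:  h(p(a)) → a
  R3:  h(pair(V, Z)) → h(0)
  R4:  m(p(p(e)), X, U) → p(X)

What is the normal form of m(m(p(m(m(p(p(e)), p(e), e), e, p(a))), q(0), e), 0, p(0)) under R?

1. m(m(p(m(m(p(p(e)), p(e), e), e, p(a))), q(0), e), 0, p(0))  →  m(m(p(m(p(p(e)), e, p(a))), q(0), e), 0, p(0))   [R4 at 1.1.1.1]
2. m(m(p(m(p(p(e)), e, p(a))), q(0), e), 0, p(0))  →  m(m(p(p(e)), q(0), e), 0, p(0))   [R4 at 1.1.1]
3. m(m(p(p(e)), q(0), e), 0, p(0))  →  m(p(q(0)), 0, p(0))   [R4 at 1]
4. m(p(q(0)), 0, p(0))  →  m(p(p(e)), 0, p(0))   [R1 at 1.1]
5. m(p(p(e)), 0, p(0))  →  p(0)   [R4 at ε]

p(0)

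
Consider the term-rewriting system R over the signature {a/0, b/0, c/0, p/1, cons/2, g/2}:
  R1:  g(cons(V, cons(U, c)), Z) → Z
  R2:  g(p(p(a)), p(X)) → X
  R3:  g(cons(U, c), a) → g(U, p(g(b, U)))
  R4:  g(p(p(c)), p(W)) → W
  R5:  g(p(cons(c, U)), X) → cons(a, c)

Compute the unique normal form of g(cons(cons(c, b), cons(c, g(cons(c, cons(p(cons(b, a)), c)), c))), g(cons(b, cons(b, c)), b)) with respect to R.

b

1. g(cons(cons(c, b), cons(c, g(cons(c, cons(p(cons(b, a)), c)), c))), g(cons(b, cons(b, c)), b))  →  g(cons(cons(c, b), cons(c, c)), g(cons(b, cons(b, c)), b))   [R1 at 1.2.2]
2. g(cons(cons(c, b), cons(c, c)), g(cons(b, cons(b, c)), b))  →  g(cons(b, cons(b, c)), b)   [R1 at ε]
3. g(cons(b, cons(b, c)), b)  →  b   [R1 at ε]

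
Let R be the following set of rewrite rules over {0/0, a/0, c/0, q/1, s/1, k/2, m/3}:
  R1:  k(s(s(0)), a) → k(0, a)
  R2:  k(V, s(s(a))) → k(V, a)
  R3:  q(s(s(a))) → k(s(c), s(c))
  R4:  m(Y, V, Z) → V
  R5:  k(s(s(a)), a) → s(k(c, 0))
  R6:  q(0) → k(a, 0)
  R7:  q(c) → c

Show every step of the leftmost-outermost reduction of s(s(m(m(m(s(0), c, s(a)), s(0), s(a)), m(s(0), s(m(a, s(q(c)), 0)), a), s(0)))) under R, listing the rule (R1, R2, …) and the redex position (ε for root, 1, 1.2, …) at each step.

1. s(s(m(m(m(s(0), c, s(a)), s(0), s(a)), m(s(0), s(m(a, s(q(c)), 0)), a), s(0))))  →  s(s(m(s(0), s(m(a, s(q(c)), 0)), a)))   [R4 at 1.1]
2. s(s(m(s(0), s(m(a, s(q(c)), 0)), a)))  →  s(s(s(m(a, s(q(c)), 0))))   [R4 at 1.1]
3. s(s(s(m(a, s(q(c)), 0))))  →  s(s(s(s(q(c)))))   [R4 at 1.1.1]
4. s(s(s(s(q(c)))))  →  s(s(s(s(c))))   [R7 at 1.1.1.1]

s(s(s(s(c))))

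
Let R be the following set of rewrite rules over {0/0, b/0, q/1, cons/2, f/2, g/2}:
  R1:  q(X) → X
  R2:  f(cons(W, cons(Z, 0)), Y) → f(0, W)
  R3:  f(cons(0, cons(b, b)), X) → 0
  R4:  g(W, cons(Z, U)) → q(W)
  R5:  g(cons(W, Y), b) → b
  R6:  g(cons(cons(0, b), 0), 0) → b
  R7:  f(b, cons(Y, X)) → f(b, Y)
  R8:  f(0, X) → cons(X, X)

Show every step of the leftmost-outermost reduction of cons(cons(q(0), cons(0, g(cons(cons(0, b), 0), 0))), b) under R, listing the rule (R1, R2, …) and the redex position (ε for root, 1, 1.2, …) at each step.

cons(cons(0, cons(0, b)), b)

1. cons(cons(q(0), cons(0, g(cons(cons(0, b), 0), 0))), b)  →  cons(cons(0, cons(0, g(cons(cons(0, b), 0), 0))), b)   [R1 at 1.1]
2. cons(cons(0, cons(0, g(cons(cons(0, b), 0), 0))), b)  →  cons(cons(0, cons(0, b)), b)   [R6 at 1.2.2]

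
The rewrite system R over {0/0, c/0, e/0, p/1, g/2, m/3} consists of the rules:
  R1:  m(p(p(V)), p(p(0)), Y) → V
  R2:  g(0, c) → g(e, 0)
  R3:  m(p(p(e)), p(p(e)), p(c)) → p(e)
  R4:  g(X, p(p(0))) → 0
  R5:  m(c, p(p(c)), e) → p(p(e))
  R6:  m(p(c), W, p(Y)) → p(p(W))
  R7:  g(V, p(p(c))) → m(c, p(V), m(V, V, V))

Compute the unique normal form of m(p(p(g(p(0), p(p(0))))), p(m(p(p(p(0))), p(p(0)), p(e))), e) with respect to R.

0

1. m(p(p(g(p(0), p(p(0))))), p(m(p(p(p(0))), p(p(0)), p(e))), e)  →  m(p(p(0)), p(m(p(p(p(0))), p(p(0)), p(e))), e)   [R4 at 1.1.1]
2. m(p(p(0)), p(m(p(p(p(0))), p(p(0)), p(e))), e)  →  m(p(p(0)), p(p(0)), e)   [R1 at 2.1]
3. m(p(p(0)), p(p(0)), e)  →  0   [R1 at ε]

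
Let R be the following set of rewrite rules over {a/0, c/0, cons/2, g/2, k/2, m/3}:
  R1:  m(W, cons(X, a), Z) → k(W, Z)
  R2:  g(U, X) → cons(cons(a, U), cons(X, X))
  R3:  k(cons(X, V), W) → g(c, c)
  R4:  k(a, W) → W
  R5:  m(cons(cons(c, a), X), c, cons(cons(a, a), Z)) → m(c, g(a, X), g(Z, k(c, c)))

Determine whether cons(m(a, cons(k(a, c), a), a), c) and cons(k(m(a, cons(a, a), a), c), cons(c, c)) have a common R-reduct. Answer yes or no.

Reduce t₁ = cons(m(a, cons(k(a, c), a), a), c):
1. cons(m(a, cons(k(a, c), a), a), c)  →  cons(k(a, a), c)   [R1 at 1]
2. cons(k(a, a), c)  →  cons(a, c)   [R4 at 1]

Reduce t₂ = cons(k(m(a, cons(a, a), a), c), cons(c, c)):
1. cons(k(m(a, cons(a, a), a), c), cons(c, c))  →  cons(k(k(a, a), c), cons(c, c))   [R1 at 1.1]
2. cons(k(k(a, a), c), cons(c, c))  →  cons(k(a, c), cons(c, c))   [R4 at 1.1]
3. cons(k(a, c), cons(c, c))  →  cons(c, cons(c, c))   [R4 at 1]

no — NF(t₁) = cons(a, c), NF(t₂) = cons(c, cons(c, c))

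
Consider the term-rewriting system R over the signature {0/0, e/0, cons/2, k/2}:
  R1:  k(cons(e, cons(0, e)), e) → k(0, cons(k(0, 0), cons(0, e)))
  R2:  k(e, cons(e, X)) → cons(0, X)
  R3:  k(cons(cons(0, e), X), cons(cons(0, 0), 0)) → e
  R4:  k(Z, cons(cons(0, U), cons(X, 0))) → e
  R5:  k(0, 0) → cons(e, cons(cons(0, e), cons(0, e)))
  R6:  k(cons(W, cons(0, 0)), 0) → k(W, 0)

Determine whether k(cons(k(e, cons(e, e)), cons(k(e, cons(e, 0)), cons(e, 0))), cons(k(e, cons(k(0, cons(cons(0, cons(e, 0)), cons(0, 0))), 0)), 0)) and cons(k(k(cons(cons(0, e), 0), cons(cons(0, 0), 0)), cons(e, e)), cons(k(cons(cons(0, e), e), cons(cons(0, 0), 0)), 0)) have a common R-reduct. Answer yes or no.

Reduce t₁ = k(cons(k(e, cons(e, e)), cons(k(e, cons(e, 0)), cons(e, 0))), cons(k(e, cons(k(0, cons(cons(0, cons(e, 0)), cons(0, 0))), 0)), 0)):
1. k(cons(k(e, cons(e, e)), cons(k(e, cons(e, 0)), cons(e, 0))), cons(k(e, cons(k(0, cons(cons(0, cons(e, 0)), cons(0, 0))), 0)), 0))  →  k(cons(cons(0, e), cons(k(e, cons(e, 0)), cons(e, 0))), cons(k(e, cons(k(0, cons(cons(0, cons(e, 0)), cons(0, 0))), 0)), 0))   [R2 at 1.1]
2. k(cons(cons(0, e), cons(k(e, cons(e, 0)), cons(e, 0))), cons(k(e, cons(k(0, cons(cons(0, cons(e, 0)), cons(0, 0))), 0)), 0))  →  k(cons(cons(0, e), cons(cons(0, 0), cons(e, 0))), cons(k(e, cons(k(0, cons(cons(0, cons(e, 0)), cons(0, 0))), 0)), 0))   [R2 at 1.2.1]
3. k(cons(cons(0, e), cons(cons(0, 0), cons(e, 0))), cons(k(e, cons(k(0, cons(cons(0, cons(e, 0)), cons(0, 0))), 0)), 0))  →  k(cons(cons(0, e), cons(cons(0, 0), cons(e, 0))), cons(k(e, cons(e, 0)), 0))   [R4 at 2.1.2.1]
4. k(cons(cons(0, e), cons(cons(0, 0), cons(e, 0))), cons(k(e, cons(e, 0)), 0))  →  k(cons(cons(0, e), cons(cons(0, 0), cons(e, 0))), cons(cons(0, 0), 0))   [R2 at 2.1]
5. k(cons(cons(0, e), cons(cons(0, 0), cons(e, 0))), cons(cons(0, 0), 0))  →  e   [R3 at ε]

Reduce t₂ = cons(k(k(cons(cons(0, e), 0), cons(cons(0, 0), 0)), cons(e, e)), cons(k(cons(cons(0, e), e), cons(cons(0, 0), 0)), 0)):
1. cons(k(k(cons(cons(0, e), 0), cons(cons(0, 0), 0)), cons(e, e)), cons(k(cons(cons(0, e), e), cons(cons(0, 0), 0)), 0))  →  cons(k(e, cons(e, e)), cons(k(cons(cons(0, e), e), cons(cons(0, 0), 0)), 0))   [R3 at 1.1]
2. cons(k(e, cons(e, e)), cons(k(cons(cons(0, e), e), cons(cons(0, 0), 0)), 0))  →  cons(cons(0, e), cons(k(cons(cons(0, e), e), cons(cons(0, 0), 0)), 0))   [R2 at 1]
3. cons(cons(0, e), cons(k(cons(cons(0, e), e), cons(cons(0, 0), 0)), 0))  →  cons(cons(0, e), cons(e, 0))   [R3 at 2.1]

no — NF(t₁) = e, NF(t₂) = cons(cons(0, e), cons(e, 0))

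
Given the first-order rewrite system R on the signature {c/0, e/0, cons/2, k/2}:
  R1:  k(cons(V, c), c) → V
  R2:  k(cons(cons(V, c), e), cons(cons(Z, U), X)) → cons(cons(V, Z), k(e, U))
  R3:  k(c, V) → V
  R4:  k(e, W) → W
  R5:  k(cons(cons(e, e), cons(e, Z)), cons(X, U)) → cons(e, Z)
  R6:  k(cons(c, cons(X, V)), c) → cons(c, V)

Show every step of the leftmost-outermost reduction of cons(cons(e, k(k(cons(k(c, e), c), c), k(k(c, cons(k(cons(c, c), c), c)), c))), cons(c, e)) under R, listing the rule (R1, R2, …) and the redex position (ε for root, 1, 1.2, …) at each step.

cons(cons(e, c), cons(c, e))

1. cons(cons(e, k(k(cons(k(c, e), c), c), k(k(c, cons(k(cons(c, c), c), c)), c))), cons(c, e))  →  cons(cons(e, k(k(c, e), k(k(c, cons(k(cons(c, c), c), c)), c))), cons(c, e))   [R1 at 1.2.1]
2. cons(cons(e, k(k(c, e), k(k(c, cons(k(cons(c, c), c), c)), c))), cons(c, e))  →  cons(cons(e, k(e, k(k(c, cons(k(cons(c, c), c), c)), c))), cons(c, e))   [R3 at 1.2.1]
3. cons(cons(e, k(e, k(k(c, cons(k(cons(c, c), c), c)), c))), cons(c, e))  →  cons(cons(e, k(k(c, cons(k(cons(c, c), c), c)), c)), cons(c, e))   [R4 at 1.2]
4. cons(cons(e, k(k(c, cons(k(cons(c, c), c), c)), c)), cons(c, e))  →  cons(cons(e, k(cons(k(cons(c, c), c), c), c)), cons(c, e))   [R3 at 1.2.1]
5. cons(cons(e, k(cons(k(cons(c, c), c), c), c)), cons(c, e))  →  cons(cons(e, k(cons(c, c), c)), cons(c, e))   [R1 at 1.2]
6. cons(cons(e, k(cons(c, c), c)), cons(c, e))  →  cons(cons(e, c), cons(c, e))   [R1 at 1.2]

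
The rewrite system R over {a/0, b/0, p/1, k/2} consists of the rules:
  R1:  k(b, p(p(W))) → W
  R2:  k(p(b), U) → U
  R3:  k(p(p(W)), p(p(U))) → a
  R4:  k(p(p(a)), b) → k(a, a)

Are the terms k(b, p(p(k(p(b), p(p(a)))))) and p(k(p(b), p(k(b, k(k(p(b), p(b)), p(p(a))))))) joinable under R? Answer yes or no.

yes — NF(t₁) = p(p(a)), NF(t₂) = p(p(a))

Reduce t₁ = k(b, p(p(k(p(b), p(p(a)))))):
1. k(b, p(p(k(p(b), p(p(a))))))  →  k(p(b), p(p(a)))   [R1 at ε]
2. k(p(b), p(p(a)))  →  p(p(a))   [R2 at ε]

Reduce t₂ = p(k(p(b), p(k(b, k(k(p(b), p(b)), p(p(a))))))):
1. p(k(p(b), p(k(b, k(k(p(b), p(b)), p(p(a)))))))  →  p(p(k(b, k(k(p(b), p(b)), p(p(a))))))   [R2 at 1]
2. p(p(k(b, k(k(p(b), p(b)), p(p(a))))))  →  p(p(k(b, k(p(b), p(p(a))))))   [R2 at 1.1.2.1]
3. p(p(k(b, k(p(b), p(p(a))))))  →  p(p(k(b, p(p(a)))))   [R2 at 1.1.2]
4. p(p(k(b, p(p(a)))))  →  p(p(a))   [R1 at 1.1]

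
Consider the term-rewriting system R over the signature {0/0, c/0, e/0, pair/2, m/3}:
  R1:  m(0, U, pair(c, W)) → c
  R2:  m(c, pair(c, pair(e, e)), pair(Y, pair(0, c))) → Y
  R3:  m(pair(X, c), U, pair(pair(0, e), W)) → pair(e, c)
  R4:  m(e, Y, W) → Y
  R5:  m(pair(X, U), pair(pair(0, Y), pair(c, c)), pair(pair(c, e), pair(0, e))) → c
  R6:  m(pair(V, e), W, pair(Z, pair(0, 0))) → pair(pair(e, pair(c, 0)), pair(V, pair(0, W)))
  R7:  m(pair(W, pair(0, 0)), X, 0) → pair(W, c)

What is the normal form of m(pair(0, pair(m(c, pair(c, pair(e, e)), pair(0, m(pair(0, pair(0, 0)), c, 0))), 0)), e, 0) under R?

pair(0, c)

1. m(pair(0, pair(m(c, pair(c, pair(e, e)), pair(0, m(pair(0, pair(0, 0)), c, 0))), 0)), e, 0)  →  m(pair(0, pair(m(c, pair(c, pair(e, e)), pair(0, pair(0, c))), 0)), e, 0)   [R7 at 1.2.1.3.2]
2. m(pair(0, pair(m(c, pair(c, pair(e, e)), pair(0, pair(0, c))), 0)), e, 0)  →  m(pair(0, pair(0, 0)), e, 0)   [R2 at 1.2.1]
3. m(pair(0, pair(0, 0)), e, 0)  →  pair(0, c)   [R7 at ε]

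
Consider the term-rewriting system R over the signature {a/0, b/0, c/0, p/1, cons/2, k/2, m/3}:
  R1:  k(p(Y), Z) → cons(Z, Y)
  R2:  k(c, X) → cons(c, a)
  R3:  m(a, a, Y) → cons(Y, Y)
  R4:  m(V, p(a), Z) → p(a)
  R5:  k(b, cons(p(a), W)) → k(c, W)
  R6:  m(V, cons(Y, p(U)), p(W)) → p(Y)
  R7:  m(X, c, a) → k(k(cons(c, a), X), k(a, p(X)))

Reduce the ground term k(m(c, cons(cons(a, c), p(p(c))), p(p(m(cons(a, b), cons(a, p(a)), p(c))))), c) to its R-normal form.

1. k(m(c, cons(cons(a, c), p(p(c))), p(p(m(cons(a, b), cons(a, p(a)), p(c))))), c)  →  k(p(cons(a, c)), c)   [R6 at 1]
2. k(p(cons(a, c)), c)  →  cons(c, cons(a, c))   [R1 at ε]

cons(c, cons(a, c))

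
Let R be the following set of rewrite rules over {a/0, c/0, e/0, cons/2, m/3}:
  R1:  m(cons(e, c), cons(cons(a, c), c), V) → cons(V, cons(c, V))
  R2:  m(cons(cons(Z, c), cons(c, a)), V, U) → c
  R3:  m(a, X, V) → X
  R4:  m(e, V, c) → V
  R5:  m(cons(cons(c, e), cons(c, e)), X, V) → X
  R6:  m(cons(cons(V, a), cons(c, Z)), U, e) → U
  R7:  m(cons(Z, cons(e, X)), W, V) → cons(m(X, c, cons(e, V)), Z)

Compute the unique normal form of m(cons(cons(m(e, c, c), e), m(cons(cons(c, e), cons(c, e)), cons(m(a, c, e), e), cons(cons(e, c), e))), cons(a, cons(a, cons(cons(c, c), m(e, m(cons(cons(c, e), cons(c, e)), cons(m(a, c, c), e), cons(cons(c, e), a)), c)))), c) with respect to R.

1. m(cons(cons(m(e, c, c), e), m(cons(cons(c, e), cons(c, e)), cons(m(a, c, e), e), cons(cons(e, c), e))), cons(a, cons(a, cons(cons(c, c), m(e, m(cons(cons(c, e), cons(c, e)), cons(m(a, c, c), e), cons(cons(c, e), a)), c)))), c)  →  m(cons(cons(c, e), m(cons(cons(c, e), cons(c, e)), cons(m(a, c, e), e), cons(cons(e, c), e))), cons(a, cons(a, cons(cons(c, c), m(e, m(cons(cons(c, e), cons(c, e)), cons(m(a, c, c), e), cons(cons(c, e), a)), c)))), c)   [R4 at 1.1.1]
2. m(cons(cons(c, e), m(cons(cons(c, e), cons(c, e)), cons(m(a, c, e), e), cons(cons(e, c), e))), cons(a, cons(a, cons(cons(c, c), m(e, m(cons(cons(c, e), cons(c, e)), cons(m(a, c, c), e), cons(cons(c, e), a)), c)))), c)  →  m(cons(cons(c, e), cons(m(a, c, e), e)), cons(a, cons(a, cons(cons(c, c), m(e, m(cons(cons(c, e), cons(c, e)), cons(m(a, c, c), e), cons(cons(c, e), a)), c)))), c)   [R5 at 1.2]
3. m(cons(cons(c, e), cons(m(a, c, e), e)), cons(a, cons(a, cons(cons(c, c), m(e, m(cons(cons(c, e), cons(c, e)), cons(m(a, c, c), e), cons(cons(c, e), a)), c)))), c)  →  m(cons(cons(c, e), cons(c, e)), cons(a, cons(a, cons(cons(c, c), m(e, m(cons(cons(c, e), cons(c, e)), cons(m(a, c, c), e), cons(cons(c, e), a)), c)))), c)   [R3 at 1.2.1]
4. m(cons(cons(c, e), cons(c, e)), cons(a, cons(a, cons(cons(c, c), m(e, m(cons(cons(c, e), cons(c, e)), cons(m(a, c, c), e), cons(cons(c, e), a)), c)))), c)  →  cons(a, cons(a, cons(cons(c, c), m(e, m(cons(cons(c, e), cons(c, e)), cons(m(a, c, c), e), cons(cons(c, e), a)), c))))   [R5 at ε]
5. cons(a, cons(a, cons(cons(c, c), m(e, m(cons(cons(c, e), cons(c, e)), cons(m(a, c, c), e), cons(cons(c, e), a)), c))))  →  cons(a, cons(a, cons(cons(c, c), m(cons(cons(c, e), cons(c, e)), cons(m(a, c, c), e), cons(cons(c, e), a)))))   [R4 at 2.2.2]
6. cons(a, cons(a, cons(cons(c, c), m(cons(cons(c, e), cons(c, e)), cons(m(a, c, c), e), cons(cons(c, e), a)))))  →  cons(a, cons(a, cons(cons(c, c), cons(m(a, c, c), e))))   [R5 at 2.2.2]
7. cons(a, cons(a, cons(cons(c, c), cons(m(a, c, c), e))))  →  cons(a, cons(a, cons(cons(c, c), cons(c, e))))   [R3 at 2.2.2.1]

cons(a, cons(a, cons(cons(c, c), cons(c, e))))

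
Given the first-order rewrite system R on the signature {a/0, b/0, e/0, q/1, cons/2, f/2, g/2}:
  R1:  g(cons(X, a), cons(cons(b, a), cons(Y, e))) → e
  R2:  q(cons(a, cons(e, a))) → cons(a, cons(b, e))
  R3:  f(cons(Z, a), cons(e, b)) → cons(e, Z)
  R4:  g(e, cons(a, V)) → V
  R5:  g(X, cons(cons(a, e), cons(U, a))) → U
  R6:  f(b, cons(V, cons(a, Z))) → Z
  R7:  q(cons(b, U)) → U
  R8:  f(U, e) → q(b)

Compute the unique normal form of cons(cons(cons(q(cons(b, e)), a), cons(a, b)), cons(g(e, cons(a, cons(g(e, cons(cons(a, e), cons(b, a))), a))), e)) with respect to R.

cons(cons(cons(e, a), cons(a, b)), cons(cons(b, a), e))

1. cons(cons(cons(q(cons(b, e)), a), cons(a, b)), cons(g(e, cons(a, cons(g(e, cons(cons(a, e), cons(b, a))), a))), e))  →  cons(cons(cons(e, a), cons(a, b)), cons(g(e, cons(a, cons(g(e, cons(cons(a, e), cons(b, a))), a))), e))   [R7 at 1.1.1]
2. cons(cons(cons(e, a), cons(a, b)), cons(g(e, cons(a, cons(g(e, cons(cons(a, e), cons(b, a))), a))), e))  →  cons(cons(cons(e, a), cons(a, b)), cons(cons(g(e, cons(cons(a, e), cons(b, a))), a), e))   [R4 at 2.1]
3. cons(cons(cons(e, a), cons(a, b)), cons(cons(g(e, cons(cons(a, e), cons(b, a))), a), e))  →  cons(cons(cons(e, a), cons(a, b)), cons(cons(b, a), e))   [R5 at 2.1.1]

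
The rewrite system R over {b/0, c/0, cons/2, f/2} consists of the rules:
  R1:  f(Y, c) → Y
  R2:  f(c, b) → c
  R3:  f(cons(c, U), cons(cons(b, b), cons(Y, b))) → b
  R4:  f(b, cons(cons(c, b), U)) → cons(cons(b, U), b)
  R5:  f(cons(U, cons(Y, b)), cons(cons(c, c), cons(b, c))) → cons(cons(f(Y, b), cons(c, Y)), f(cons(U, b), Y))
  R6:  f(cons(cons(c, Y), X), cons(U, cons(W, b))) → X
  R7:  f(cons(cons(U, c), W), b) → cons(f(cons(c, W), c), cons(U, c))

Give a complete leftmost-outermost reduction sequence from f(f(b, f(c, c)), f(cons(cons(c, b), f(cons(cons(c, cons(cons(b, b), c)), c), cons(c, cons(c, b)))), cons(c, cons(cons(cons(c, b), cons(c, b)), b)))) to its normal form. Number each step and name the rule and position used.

1. f(f(b, f(c, c)), f(cons(cons(c, b), f(cons(cons(c, cons(cons(b, b), c)), c), cons(c, cons(c, b)))), cons(c, cons(cons(cons(c, b), cons(c, b)), b))))  →  f(f(b, c), f(cons(cons(c, b), f(cons(cons(c, cons(cons(b, b), c)), c), cons(c, cons(c, b)))), cons(c, cons(cons(cons(c, b), cons(c, b)), b))))   [R1 at 1.2]
2. f(f(b, c), f(cons(cons(c, b), f(cons(cons(c, cons(cons(b, b), c)), c), cons(c, cons(c, b)))), cons(c, cons(cons(cons(c, b), cons(c, b)), b))))  →  f(b, f(cons(cons(c, b), f(cons(cons(c, cons(cons(b, b), c)), c), cons(c, cons(c, b)))), cons(c, cons(cons(cons(c, b), cons(c, b)), b))))   [R1 at 1]
3. f(b, f(cons(cons(c, b), f(cons(cons(c, cons(cons(b, b), c)), c), cons(c, cons(c, b)))), cons(c, cons(cons(cons(c, b), cons(c, b)), b))))  →  f(b, f(cons(cons(c, cons(cons(b, b), c)), c), cons(c, cons(c, b))))   [R6 at 2]
4. f(b, f(cons(cons(c, cons(cons(b, b), c)), c), cons(c, cons(c, b))))  →  f(b, c)   [R6 at 2]
5. f(b, c)  →  b   [R1 at ε]

b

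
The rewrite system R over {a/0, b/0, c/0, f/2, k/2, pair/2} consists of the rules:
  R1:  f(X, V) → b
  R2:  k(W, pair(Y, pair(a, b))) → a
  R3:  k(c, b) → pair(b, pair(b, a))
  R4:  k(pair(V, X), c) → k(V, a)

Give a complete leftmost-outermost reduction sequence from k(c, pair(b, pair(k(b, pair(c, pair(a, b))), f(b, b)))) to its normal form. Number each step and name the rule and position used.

1. k(c, pair(b, pair(k(b, pair(c, pair(a, b))), f(b, b))))  →  k(c, pair(b, pair(a, f(b, b))))   [R2 at 2.2.1]
2. k(c, pair(b, pair(a, f(b, b))))  →  k(c, pair(b, pair(a, b)))   [R1 at 2.2.2]
3. k(c, pair(b, pair(a, b)))  →  a   [R2 at ε]

a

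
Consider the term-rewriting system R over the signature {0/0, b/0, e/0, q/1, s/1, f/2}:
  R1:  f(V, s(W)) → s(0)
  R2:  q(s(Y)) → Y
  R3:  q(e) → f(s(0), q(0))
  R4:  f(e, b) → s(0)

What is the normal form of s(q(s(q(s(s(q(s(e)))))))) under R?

s(s(e))

1. s(q(s(q(s(s(q(s(e))))))))  →  s(q(s(s(q(s(e))))))   [R2 at 1]
2. s(q(s(s(q(s(e))))))  →  s(s(q(s(e))))   [R2 at 1]
3. s(s(q(s(e))))  →  s(s(e))   [R2 at 1.1]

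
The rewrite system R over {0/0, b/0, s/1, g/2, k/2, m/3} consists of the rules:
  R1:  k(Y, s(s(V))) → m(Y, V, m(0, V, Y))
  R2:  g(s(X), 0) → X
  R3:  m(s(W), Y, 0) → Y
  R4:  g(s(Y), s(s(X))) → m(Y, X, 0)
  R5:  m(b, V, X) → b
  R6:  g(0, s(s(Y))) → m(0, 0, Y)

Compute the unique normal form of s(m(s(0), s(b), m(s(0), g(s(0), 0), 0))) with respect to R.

1. s(m(s(0), s(b), m(s(0), g(s(0), 0), 0)))  →  s(m(s(0), s(b), g(s(0), 0)))   [R3 at 1.3]
2. s(m(s(0), s(b), g(s(0), 0)))  →  s(m(s(0), s(b), 0))   [R2 at 1.3]
3. s(m(s(0), s(b), 0))  →  s(s(b))   [R3 at 1]

s(s(b))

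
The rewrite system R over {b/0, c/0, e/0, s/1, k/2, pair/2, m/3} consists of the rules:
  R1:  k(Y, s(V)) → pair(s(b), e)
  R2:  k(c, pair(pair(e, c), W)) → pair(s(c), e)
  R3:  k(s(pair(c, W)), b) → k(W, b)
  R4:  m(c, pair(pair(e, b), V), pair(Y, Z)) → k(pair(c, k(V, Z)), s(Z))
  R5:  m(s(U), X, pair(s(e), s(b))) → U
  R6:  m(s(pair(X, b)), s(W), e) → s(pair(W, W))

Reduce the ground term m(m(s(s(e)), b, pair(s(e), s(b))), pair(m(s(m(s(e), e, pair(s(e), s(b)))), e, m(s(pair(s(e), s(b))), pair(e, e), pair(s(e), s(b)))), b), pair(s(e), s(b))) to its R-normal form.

e

1. m(m(s(s(e)), b, pair(s(e), s(b))), pair(m(s(m(s(e), e, pair(s(e), s(b)))), e, m(s(pair(s(e), s(b))), pair(e, e), pair(s(e), s(b)))), b), pair(s(e), s(b)))  →  m(s(e), pair(m(s(m(s(e), e, pair(s(e), s(b)))), e, m(s(pair(s(e), s(b))), pair(e, e), pair(s(e), s(b)))), b), pair(s(e), s(b)))   [R5 at 1]
2. m(s(e), pair(m(s(m(s(e), e, pair(s(e), s(b)))), e, m(s(pair(s(e), s(b))), pair(e, e), pair(s(e), s(b)))), b), pair(s(e), s(b)))  →  e   [R5 at ε]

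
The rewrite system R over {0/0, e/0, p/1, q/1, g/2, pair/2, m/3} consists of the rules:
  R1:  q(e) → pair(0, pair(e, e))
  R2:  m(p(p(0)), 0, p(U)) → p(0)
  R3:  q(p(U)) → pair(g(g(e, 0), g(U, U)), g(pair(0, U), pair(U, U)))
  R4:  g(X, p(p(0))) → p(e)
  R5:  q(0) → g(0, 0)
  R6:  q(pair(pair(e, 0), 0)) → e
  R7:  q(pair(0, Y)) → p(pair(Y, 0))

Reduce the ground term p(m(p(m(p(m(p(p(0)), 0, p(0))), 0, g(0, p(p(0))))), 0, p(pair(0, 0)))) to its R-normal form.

p(p(0))

1. p(m(p(m(p(m(p(p(0)), 0, p(0))), 0, g(0, p(p(0))))), 0, p(pair(0, 0))))  →  p(m(p(m(p(p(0)), 0, g(0, p(p(0))))), 0, p(pair(0, 0))))   [R2 at 1.1.1.1.1]
2. p(m(p(m(p(p(0)), 0, g(0, p(p(0))))), 0, p(pair(0, 0))))  →  p(m(p(m(p(p(0)), 0, p(e))), 0, p(pair(0, 0))))   [R4 at 1.1.1.3]
3. p(m(p(m(p(p(0)), 0, p(e))), 0, p(pair(0, 0))))  →  p(m(p(p(0)), 0, p(pair(0, 0))))   [R2 at 1.1.1]
4. p(m(p(p(0)), 0, p(pair(0, 0))))  →  p(p(0))   [R2 at 1]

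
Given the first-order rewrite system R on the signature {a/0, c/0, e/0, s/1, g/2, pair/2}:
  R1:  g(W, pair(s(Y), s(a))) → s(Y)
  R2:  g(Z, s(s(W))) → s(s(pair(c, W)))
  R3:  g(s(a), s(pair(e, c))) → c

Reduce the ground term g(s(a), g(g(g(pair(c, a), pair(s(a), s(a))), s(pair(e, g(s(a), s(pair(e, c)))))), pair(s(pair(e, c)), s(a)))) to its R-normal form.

c

1. g(s(a), g(g(g(pair(c, a), pair(s(a), s(a))), s(pair(e, g(s(a), s(pair(e, c)))))), pair(s(pair(e, c)), s(a))))  →  g(s(a), s(pair(e, c)))   [R1 at 2]
2. g(s(a), s(pair(e, c)))  →  c   [R3 at ε]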